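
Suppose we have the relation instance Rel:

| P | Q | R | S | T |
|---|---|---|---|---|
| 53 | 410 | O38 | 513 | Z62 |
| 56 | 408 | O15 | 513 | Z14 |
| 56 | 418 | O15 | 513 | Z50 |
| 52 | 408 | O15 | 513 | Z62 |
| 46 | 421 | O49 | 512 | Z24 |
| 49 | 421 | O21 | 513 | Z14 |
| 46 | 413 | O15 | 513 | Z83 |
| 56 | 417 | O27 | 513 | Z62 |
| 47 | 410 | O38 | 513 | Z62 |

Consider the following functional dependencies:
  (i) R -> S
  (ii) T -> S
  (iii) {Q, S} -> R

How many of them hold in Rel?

(i) R -> S: every LHS value maps to a single RHS value — holds.
(ii) T -> S: every LHS value maps to a single RHS value — holds.
(iii) {Q, S} -> R: every LHS value maps to a single RHS value — holds.
3 of the 3 dependencies hold.

3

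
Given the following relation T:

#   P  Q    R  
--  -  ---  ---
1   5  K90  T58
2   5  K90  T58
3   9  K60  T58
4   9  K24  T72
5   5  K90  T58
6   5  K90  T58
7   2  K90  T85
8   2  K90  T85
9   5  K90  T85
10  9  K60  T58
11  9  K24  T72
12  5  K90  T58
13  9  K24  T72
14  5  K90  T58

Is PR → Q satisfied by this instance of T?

Yes

(P=5, R=T58): rows 1, 2, 5, 6, 12, 14 → Q = K90, K90, K90, K90, K90, K90 ✓
(P=9, R=T58): rows 3, 10 → Q = K60, K60 ✓
(P=9, R=T72): rows 4, 11, 13 → Q = K24, K24, K24 ✓
(P=2, R=T85): rows 7, 8 → Q = K90, K90 ✓
(P=5, R=T85): row 9 → Q = K90 ✓
Every PR value is associated with a single Q value, so PR → Q holds.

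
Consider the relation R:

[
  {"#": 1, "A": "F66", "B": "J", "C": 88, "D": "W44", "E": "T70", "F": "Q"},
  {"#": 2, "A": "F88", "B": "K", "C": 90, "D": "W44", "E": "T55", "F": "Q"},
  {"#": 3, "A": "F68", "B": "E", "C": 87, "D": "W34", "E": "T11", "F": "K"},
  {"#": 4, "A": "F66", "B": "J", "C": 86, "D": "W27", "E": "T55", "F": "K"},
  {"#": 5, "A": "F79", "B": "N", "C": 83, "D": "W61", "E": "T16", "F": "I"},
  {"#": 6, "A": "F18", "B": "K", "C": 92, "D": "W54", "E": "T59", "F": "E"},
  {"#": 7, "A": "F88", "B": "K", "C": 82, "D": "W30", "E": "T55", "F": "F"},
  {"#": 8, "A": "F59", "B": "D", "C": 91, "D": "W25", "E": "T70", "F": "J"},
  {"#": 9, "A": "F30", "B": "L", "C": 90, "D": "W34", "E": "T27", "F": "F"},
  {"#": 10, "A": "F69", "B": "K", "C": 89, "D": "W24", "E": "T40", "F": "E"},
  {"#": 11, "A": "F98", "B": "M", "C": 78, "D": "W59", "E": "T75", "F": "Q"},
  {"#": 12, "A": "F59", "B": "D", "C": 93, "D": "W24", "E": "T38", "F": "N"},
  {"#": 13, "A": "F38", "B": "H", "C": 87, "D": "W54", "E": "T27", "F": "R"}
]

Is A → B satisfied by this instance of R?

A=F66: rows 1, 4 → B = J, J ✓
A=F88: rows 2, 7 → B = K, K ✓
A=F68: row 3 → B = E ✓
A=F79: row 5 → B = N ✓
A=F18: row 6 → B = K ✓
A=F59: rows 8, 12 → B = D, D ✓
A=F30: row 9 → B = L ✓
A=F69: row 10 → B = K ✓
A=F98: row 11 → B = M ✓
A=F38: row 13 → B = H ✓
Every A value is associated with a single B value, so A → B holds.

Yes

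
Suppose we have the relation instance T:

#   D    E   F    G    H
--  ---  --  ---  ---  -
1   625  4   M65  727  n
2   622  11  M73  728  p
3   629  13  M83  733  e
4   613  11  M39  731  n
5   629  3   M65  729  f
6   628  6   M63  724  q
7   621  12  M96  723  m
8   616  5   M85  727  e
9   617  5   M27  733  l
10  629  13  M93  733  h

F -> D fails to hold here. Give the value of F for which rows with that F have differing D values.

F=M65: rows 1, 5 → D takes values {625, 629} — violation
F=M73: row 2 → D = 622 ✓
F=M83: row 3 → D = 629 ✓
F=M39: row 4 → D = 613 ✓
F=M63: row 6 → D = 628 ✓
F=M96: row 7 → D = 621 ✓
F=M85: row 8 → D = 616 ✓
F=M27: row 9 → D = 617 ✓
F=M93: row 10 → D = 629 ✓
The only F value with inconsistent D is F=M65.

M65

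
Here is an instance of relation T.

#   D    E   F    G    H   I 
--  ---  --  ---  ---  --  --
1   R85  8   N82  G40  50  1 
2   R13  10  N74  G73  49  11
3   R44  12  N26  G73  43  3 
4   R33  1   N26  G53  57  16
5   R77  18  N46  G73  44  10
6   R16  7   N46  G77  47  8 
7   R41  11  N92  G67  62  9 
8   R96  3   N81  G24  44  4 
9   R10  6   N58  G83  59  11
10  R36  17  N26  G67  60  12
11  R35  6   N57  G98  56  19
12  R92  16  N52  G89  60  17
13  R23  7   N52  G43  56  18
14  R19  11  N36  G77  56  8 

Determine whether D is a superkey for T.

All 14 rows have distinct D values, so D → (all attributes) holds and D is a superkey.

Yes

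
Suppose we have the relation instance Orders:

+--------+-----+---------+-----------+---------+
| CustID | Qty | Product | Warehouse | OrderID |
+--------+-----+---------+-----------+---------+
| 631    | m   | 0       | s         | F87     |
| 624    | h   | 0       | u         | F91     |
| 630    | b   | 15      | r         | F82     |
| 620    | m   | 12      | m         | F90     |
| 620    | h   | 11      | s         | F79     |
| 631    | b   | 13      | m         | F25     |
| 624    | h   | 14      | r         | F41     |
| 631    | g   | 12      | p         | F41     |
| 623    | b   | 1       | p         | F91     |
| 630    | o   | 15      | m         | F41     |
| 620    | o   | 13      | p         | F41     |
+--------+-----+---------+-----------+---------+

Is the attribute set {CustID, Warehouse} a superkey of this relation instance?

All 11 rows have distinct {CustID, Warehouse} values, so {CustID, Warehouse} → (all attributes) holds and {CustID, Warehouse} is a superkey.

Yes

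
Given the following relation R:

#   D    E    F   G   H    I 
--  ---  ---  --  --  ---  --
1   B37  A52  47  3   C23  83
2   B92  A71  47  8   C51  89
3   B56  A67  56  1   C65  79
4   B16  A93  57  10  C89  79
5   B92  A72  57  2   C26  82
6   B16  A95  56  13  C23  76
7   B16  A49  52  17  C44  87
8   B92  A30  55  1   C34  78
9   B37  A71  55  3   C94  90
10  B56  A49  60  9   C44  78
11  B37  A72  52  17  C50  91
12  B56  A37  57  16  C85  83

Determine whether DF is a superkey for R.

All 12 rows have distinct DF values, so DF → (all attributes) holds and DF is a superkey.

Yes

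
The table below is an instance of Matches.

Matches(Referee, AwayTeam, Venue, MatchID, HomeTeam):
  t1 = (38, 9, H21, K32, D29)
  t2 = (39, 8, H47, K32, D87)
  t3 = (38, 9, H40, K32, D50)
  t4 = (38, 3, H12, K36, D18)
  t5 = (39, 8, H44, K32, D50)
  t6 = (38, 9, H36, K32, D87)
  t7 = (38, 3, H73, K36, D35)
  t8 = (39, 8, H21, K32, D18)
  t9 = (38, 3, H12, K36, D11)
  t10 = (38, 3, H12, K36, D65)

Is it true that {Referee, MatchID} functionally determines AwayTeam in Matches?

Yes

(Referee=38, MatchID=K32): rows 1, 3, 6 → AwayTeam = 9, 9, 9 ✓
(Referee=39, MatchID=K32): rows 2, 5, 8 → AwayTeam = 8, 8, 8 ✓
(Referee=38, MatchID=K36): rows 4, 7, 9, 10 → AwayTeam = 3, 3, 3, 3 ✓
Every {Referee, MatchID} value is associated with a single AwayTeam value, so {Referee, MatchID} → AwayTeam holds.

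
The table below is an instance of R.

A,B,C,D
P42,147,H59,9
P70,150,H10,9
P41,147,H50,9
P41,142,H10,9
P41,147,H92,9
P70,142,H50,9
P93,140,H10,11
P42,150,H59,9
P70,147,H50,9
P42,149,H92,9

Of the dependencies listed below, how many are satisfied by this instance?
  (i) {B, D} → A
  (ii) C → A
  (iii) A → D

1

(i) {B, D} → A: (B=147, D=9): 4 rows → A takes values {P42, P41, P70} — violation; (B=150, D=9): 2 rows → A takes values {P70, P42} — violation; (B=142, D=9): 2 rows → A takes values {P41, P70} — violation — fails.
(ii) C → A: C=H10: 3 rows → A takes values {P70, P41, P93} — violation; C=H50: 3 rows → A takes values {P41, P70} — violation; C=H92: 2 rows → A takes values {P41, P42} — violation — fails.
(iii) A → D: every LHS value maps to a single RHS value — holds.
1 of the 3 dependencies holds.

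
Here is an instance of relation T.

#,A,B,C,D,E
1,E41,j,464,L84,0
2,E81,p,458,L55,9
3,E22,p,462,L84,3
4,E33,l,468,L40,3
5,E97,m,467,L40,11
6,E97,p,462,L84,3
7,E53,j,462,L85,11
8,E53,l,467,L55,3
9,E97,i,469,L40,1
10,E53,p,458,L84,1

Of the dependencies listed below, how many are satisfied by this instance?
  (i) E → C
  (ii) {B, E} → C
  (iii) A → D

(i) E → C: E=3: rows 3, 4, 6, 8 → C takes values {462, 468, 467} — violation; E=11: rows 5, 7 → C takes values {467, 462} — violation; E=1: rows 9, 10 → C takes values {469, 458} — violation — fails.
(ii) {B, E} → C: (B=l, E=3): rows 4, 8 → C takes values {468, 467} — violation — fails.
(iii) A → D: A=E97: rows 5, 6, 9 → D takes values {L40, L84} — violation; A=E53: rows 7, 8, 10 → D takes values {L85, L55, L84} — violation — fails.
None of the 3 dependencies hold.

0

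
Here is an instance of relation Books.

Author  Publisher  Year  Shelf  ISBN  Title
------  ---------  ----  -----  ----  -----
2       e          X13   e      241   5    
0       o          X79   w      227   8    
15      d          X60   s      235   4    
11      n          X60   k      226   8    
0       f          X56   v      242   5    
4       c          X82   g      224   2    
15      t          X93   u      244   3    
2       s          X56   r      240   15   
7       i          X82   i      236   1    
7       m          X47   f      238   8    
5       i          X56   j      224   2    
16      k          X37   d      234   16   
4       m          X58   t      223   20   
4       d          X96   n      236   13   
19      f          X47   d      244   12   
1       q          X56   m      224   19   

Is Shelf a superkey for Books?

Two distinct rows share Shelf=d, so Shelf does not determine every attribute — not a superkey.

No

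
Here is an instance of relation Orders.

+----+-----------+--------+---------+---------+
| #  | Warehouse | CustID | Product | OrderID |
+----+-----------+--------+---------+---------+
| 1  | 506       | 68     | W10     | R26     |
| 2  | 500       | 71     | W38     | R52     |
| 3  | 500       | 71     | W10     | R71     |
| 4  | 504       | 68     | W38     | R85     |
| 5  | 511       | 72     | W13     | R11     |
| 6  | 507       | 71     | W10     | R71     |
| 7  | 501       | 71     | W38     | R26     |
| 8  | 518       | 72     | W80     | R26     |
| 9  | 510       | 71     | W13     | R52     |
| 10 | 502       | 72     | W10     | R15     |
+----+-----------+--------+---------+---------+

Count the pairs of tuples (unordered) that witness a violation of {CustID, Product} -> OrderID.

1

(CustID=71, Product=W38): violating pairs (2,7) — 1 pair.
(CustID=71, Product=W10): all 2 rows agree on OrderID — 0 pairs.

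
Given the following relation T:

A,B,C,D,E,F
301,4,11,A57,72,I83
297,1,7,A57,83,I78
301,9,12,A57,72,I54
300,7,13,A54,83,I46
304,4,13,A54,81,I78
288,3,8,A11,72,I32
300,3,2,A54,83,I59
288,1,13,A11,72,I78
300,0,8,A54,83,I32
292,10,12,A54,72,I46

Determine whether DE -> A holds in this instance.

Yes

(D=A57, E=72): 2 rows → A = 301, 301 ✓
(D=A57, E=83): 1 row → A = 297 ✓
(D=A54, E=83): 3 rows → A = 300, 300, 300 ✓
(D=A54, E=81): 1 row → A = 304 ✓
(D=A11, E=72): 2 rows → A = 288, 288 ✓
(D=A54, E=72): 1 row → A = 292 ✓
Every DE value is associated with a single A value, so DE -> A holds.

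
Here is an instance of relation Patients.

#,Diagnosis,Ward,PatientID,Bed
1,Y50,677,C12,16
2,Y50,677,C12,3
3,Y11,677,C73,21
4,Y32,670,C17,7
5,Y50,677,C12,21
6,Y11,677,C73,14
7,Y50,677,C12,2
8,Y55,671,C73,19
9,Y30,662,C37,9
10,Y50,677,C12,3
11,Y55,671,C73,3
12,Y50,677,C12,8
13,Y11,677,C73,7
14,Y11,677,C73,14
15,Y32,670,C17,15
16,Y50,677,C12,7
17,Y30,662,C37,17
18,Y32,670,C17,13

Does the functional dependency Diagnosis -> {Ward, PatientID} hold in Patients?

Diagnosis=Y50: rows 1, 2, 5, 7, 10, 12, 16 → {Ward,PatientID} = (677, C12), (677, C12), (677, C12), (677, C12), (677, C12), (677, C12), (677, C12) ✓
Diagnosis=Y11: rows 3, 6, 13, 14 → {Ward,PatientID} = (677, C73), (677, C73), (677, C73), (677, C73) ✓
Diagnosis=Y32: rows 4, 15, 18 → {Ward,PatientID} = (670, C17), (670, C17), (670, C17) ✓
Diagnosis=Y55: rows 8, 11 → {Ward,PatientID} = (671, C73), (671, C73) ✓
Diagnosis=Y30: rows 9, 17 → {Ward,PatientID} = (662, C37), (662, C37) ✓
Every Diagnosis value is associated with a single {Ward, PatientID} value, so Diagnosis -> {Ward, PatientID} holds.

Yes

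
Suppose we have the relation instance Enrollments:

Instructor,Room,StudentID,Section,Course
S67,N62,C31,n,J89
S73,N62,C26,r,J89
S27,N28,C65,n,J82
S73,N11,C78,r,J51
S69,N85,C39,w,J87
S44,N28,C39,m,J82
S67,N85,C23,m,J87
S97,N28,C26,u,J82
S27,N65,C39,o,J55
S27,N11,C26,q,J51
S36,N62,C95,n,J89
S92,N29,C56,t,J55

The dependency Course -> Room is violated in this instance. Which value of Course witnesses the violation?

J55

Course=J89: 3 rows → Room = N62, N62, N62 ✓
Course=J82: 3 rows → Room = N28, N28, N28 ✓
Course=J51: 2 rows → Room = N11, N11 ✓
Course=J87: 2 rows → Room = N85, N85 ✓
Course=J55: 2 rows → Room takes values {N65, N29} — violation
The only Course value with inconsistent Room is Course=J55.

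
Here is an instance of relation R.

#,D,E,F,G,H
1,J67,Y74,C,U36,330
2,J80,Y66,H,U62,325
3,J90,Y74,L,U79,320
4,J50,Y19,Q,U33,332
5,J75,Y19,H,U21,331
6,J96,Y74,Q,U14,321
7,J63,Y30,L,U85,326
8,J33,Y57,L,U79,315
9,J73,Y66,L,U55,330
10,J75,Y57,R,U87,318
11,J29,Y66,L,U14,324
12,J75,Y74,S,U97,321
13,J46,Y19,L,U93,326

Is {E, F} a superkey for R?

No

Rows 9 and 11 have the same {E, F} value (E=Y66, F=L) but are distinct tuples, so {E, F} does not determine every attribute — not a superkey.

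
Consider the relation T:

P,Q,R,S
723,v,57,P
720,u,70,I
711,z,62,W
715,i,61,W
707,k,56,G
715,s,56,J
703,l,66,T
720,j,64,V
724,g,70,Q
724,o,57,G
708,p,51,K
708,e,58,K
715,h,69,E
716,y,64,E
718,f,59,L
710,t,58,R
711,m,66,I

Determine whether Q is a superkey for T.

All 17 rows have distinct Q values, so Q → (all attributes) holds and Q is a superkey.

Yes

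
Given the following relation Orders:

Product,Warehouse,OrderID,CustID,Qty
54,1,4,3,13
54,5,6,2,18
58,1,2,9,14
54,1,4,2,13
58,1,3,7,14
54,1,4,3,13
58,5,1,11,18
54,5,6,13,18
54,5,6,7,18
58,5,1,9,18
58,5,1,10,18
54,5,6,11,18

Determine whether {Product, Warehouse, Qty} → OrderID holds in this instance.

(Product=54, Warehouse=1, Qty=13): 3 rows → OrderID = 4, 4, 4 ✓
(Product=54, Warehouse=5, Qty=18): 4 rows → OrderID = 6, 6, 6, 6 ✓
(Product=58, Warehouse=1, Qty=14): 2 rows → OrderID takes values {2, 3} — violation
(Product=58, Warehouse=5, Qty=18): 3 rows → OrderID = 1, 1, 1 ✓
Two rows agree on {Product, Warehouse, Qty} but differ on OrderID, so {Product, Warehouse, Qty} → OrderID does not hold.

No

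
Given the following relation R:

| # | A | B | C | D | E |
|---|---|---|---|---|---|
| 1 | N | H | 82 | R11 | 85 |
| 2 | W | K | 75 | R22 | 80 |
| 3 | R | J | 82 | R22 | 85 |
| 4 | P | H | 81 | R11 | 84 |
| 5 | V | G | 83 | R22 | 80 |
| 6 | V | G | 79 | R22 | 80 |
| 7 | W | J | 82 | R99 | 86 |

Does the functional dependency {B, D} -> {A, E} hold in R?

(B=H, D=R11): rows 1, 4 → {A,E} takes values {(N, 85), (P, 84)} — violation
(B=K, D=R22): row 2 → {A,E} = (W, 80) ✓
(B=J, D=R22): row 3 → {A,E} = (R, 85) ✓
(B=G, D=R22): rows 5, 6 → {A,E} = (V, 80), (V, 80) ✓
(B=J, D=R99): row 7 → {A,E} = (W, 86) ✓
Two rows agree on {B, D} but differ on {A, E}, so {B, D} -> {A, E} does not hold.

No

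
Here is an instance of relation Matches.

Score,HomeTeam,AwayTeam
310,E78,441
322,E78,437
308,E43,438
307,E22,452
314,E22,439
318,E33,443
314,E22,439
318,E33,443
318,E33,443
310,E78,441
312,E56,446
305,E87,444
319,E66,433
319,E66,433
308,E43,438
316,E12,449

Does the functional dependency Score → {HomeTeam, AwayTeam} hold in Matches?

Score=310: 2 rows → {HomeTeam,AwayTeam} = (E78, 441), (E78, 441) ✓
Score=322: 1 row → {HomeTeam,AwayTeam} = (E78, 437) ✓
Score=308: 2 rows → {HomeTeam,AwayTeam} = (E43, 438), (E43, 438) ✓
Score=307: 1 row → {HomeTeam,AwayTeam} = (E22, 452) ✓
Score=314: 2 rows → {HomeTeam,AwayTeam} = (E22, 439), (E22, 439) ✓
Score=318: 3 rows → {HomeTeam,AwayTeam} = (E33, 443), (E33, 443), (E33, 443) ✓
Score=312: 1 row → {HomeTeam,AwayTeam} = (E56, 446) ✓
Score=305: 1 row → {HomeTeam,AwayTeam} = (E87, 444) ✓
Score=319: 2 rows → {HomeTeam,AwayTeam} = (E66, 433), (E66, 433) ✓
Score=316: 1 row → {HomeTeam,AwayTeam} = (E12, 449) ✓
Every Score value is associated with a single {HomeTeam, AwayTeam} value, so Score → {HomeTeam, AwayTeam} holds.

Yes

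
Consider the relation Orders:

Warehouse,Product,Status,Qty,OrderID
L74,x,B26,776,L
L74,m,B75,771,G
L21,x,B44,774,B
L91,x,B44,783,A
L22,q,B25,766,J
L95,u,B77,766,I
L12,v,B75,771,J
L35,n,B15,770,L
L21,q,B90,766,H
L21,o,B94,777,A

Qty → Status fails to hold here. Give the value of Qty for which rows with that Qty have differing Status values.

766

Qty=776: 1 row → Status = B26 ✓
Qty=771: 2 rows → Status = B75, B75 ✓
Qty=774: 1 row → Status = B44 ✓
Qty=783: 1 row → Status = B44 ✓
Qty=766: 3 rows → Status takes values {B25, B77, B90} — violation
Qty=770: 1 row → Status = B15 ✓
Qty=777: 1 row → Status = B94 ✓
The only Qty value with inconsistent Status is Qty=766.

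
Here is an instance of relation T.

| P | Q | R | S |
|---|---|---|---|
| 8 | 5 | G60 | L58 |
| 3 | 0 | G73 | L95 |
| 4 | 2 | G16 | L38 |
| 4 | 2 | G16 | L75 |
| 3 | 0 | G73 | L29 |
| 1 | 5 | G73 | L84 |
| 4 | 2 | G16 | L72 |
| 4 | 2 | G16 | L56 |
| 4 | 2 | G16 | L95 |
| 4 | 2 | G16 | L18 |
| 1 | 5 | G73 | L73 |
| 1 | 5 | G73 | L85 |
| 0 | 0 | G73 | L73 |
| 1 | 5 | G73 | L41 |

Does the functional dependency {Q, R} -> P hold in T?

(Q=5, R=G60): 1 row → P = 8 ✓
(Q=0, R=G73): 3 rows → P takes values {3, 0} — violation
(Q=2, R=G16): 6 rows → P = 4, 4, 4, 4, 4, 4 ✓
(Q=5, R=G73): 4 rows → P = 1, 1, 1, 1 ✓
Two rows agree on {Q, R} but differ on P, so {Q, R} -> P does not hold.

No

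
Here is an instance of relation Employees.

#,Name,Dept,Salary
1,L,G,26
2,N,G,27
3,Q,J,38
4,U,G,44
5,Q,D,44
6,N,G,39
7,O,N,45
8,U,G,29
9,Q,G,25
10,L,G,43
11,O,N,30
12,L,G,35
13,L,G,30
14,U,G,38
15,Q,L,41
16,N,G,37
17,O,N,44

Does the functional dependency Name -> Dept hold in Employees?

No

Name=L: rows 1, 10, 12, 13 → Dept = G, G, G, G ✓
Name=N: rows 2, 6, 16 → Dept = G, G, G ✓
Name=Q: rows 3, 5, 9, 15 → Dept takes values {J, D, G, L} — violation
Name=U: rows 4, 8, 14 → Dept = G, G, G ✓
Name=O: rows 7, 11, 17 → Dept = N, N, N ✓
Two rows agree on Name but differ on Dept, so Name -> Dept does not hold.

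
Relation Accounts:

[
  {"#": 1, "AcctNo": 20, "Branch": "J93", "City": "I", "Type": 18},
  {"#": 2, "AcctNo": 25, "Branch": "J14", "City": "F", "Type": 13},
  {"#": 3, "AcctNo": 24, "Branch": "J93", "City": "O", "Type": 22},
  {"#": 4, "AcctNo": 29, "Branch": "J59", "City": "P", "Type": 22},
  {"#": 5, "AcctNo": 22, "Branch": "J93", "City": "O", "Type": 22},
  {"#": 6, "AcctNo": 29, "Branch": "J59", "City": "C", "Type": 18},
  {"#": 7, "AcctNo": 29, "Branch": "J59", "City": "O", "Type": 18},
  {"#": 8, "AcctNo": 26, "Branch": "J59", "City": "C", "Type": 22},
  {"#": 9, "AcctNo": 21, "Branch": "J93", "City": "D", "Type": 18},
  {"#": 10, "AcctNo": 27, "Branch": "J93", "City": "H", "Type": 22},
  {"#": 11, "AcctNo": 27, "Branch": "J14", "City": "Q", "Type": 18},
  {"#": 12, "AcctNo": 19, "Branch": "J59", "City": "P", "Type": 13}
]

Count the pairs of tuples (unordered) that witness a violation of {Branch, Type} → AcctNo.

(Branch=J93, Type=18): violating pairs (1,9) — 1 pair.
(Branch=J93, Type=22): violating pairs (3,5), (3,10), (5,10) — 3 pairs.
(Branch=J59, Type=22): violating pairs (4,8) — 1 pair.
(Branch=J59, Type=18): all 2 rows agree on AcctNo — 0 pairs.

5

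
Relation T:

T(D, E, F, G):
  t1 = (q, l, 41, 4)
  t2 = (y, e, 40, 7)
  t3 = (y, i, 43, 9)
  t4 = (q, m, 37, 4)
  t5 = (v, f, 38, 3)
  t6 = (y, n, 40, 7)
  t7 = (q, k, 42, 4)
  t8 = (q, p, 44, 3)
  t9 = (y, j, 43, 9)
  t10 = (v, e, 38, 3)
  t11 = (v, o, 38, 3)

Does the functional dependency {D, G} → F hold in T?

No

(D=q, G=4): rows 1, 4, 7 → F takes values {41, 37, 42} — violation
(D=y, G=7): rows 2, 6 → F = 40, 40 ✓
(D=y, G=9): rows 3, 9 → F = 43, 43 ✓
(D=v, G=3): rows 5, 10, 11 → F = 38, 38, 38 ✓
(D=q, G=3): row 8 → F = 44 ✓
Two rows agree on {D, G} but differ on F, so {D, G} → F does not hold.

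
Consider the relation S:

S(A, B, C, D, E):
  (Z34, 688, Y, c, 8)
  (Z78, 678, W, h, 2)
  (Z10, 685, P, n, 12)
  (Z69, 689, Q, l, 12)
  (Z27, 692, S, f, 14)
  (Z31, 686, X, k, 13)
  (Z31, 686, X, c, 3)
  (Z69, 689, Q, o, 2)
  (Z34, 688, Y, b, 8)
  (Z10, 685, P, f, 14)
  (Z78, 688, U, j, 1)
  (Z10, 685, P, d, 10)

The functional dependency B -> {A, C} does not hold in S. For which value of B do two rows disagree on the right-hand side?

688

B=688: 3 rows → {A,C} takes values {(Z34, Y), (Z78, U)} — violation
B=678: 1 row → {A,C} = (Z78, W) ✓
B=685: 3 rows → {A,C} = (Z10, P), (Z10, P), (Z10, P) ✓
B=689: 2 rows → {A,C} = (Z69, Q), (Z69, Q) ✓
B=692: 1 row → {A,C} = (Z27, S) ✓
B=686: 2 rows → {A,C} = (Z31, X), (Z31, X) ✓
The only B value with inconsistent RHS is B=688.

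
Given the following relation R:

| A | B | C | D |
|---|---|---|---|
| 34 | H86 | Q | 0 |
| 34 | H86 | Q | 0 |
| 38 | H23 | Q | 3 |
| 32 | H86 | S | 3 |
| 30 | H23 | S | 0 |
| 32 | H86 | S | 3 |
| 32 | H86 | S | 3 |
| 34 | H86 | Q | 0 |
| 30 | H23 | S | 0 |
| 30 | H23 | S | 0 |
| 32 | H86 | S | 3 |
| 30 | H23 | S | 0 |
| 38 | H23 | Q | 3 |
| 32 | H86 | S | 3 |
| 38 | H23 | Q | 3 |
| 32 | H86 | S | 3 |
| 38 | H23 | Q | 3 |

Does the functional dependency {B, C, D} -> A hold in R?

Yes

(B=H86, C=Q, D=0): 3 rows → A = 34, 34, 34 ✓
(B=H23, C=Q, D=3): 4 rows → A = 38, 38, 38, 38 ✓
(B=H86, C=S, D=3): 6 rows → A = 32, 32, 32, 32, 32, 32 ✓
(B=H23, C=S, D=0): 4 rows → A = 30, 30, 30, 30 ✓
Every {B, C, D} value is associated with a single A value, so {B, C, D} -> A holds.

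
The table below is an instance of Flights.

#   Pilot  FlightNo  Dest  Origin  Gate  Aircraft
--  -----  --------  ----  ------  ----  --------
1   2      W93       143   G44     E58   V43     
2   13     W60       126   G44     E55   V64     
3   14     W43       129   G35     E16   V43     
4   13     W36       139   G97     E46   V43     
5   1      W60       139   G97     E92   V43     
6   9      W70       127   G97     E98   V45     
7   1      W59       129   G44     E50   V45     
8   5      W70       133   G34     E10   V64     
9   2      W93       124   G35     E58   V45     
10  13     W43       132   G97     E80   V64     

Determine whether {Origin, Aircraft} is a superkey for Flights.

Rows 4 and 5 have the same {Origin, Aircraft} value (Origin=G97, Aircraft=V43) but are distinct tuples, so {Origin, Aircraft} does not determine every attribute — not a superkey.

No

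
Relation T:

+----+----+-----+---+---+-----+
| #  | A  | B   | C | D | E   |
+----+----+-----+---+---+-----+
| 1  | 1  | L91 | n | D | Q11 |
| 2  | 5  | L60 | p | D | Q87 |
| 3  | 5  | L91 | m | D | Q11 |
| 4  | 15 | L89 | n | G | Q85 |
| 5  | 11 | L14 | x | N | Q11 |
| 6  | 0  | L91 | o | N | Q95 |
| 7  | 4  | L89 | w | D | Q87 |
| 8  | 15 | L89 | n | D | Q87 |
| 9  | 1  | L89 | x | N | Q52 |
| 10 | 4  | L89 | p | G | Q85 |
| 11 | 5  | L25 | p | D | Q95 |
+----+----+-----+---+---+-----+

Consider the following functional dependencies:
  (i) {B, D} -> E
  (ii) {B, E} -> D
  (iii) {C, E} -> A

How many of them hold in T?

(i) {B, D} -> E: every LHS value maps to a single RHS value — holds.
(ii) {B, E} -> D: every LHS value maps to a single RHS value — holds.
(iii) {C, E} -> A: every LHS value maps to a single RHS value — holds.
3 of the 3 dependencies hold.

3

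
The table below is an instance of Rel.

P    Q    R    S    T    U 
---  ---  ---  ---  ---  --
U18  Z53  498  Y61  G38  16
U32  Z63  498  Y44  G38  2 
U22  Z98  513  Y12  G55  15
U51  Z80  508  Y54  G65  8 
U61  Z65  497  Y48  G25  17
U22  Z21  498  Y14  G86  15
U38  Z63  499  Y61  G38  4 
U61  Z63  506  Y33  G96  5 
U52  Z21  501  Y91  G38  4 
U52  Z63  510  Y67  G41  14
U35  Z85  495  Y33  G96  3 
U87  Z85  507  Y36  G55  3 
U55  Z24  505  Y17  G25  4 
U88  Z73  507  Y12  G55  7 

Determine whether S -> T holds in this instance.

Yes

S=Y61: 2 rows → T = G38, G38 ✓
S=Y44: 1 row → T = G38 ✓
S=Y12: 2 rows → T = G55, G55 ✓
S=Y54: 1 row → T = G65 ✓
S=Y48: 1 row → T = G25 ✓
S=Y14: 1 row → T = G86 ✓
S=Y33: 2 rows → T = G96, G96 ✓
S=Y91: 1 row → T = G38 ✓
S=Y67: 1 row → T = G41 ✓
S=Y36: 1 row → T = G55 ✓
S=Y17: 1 row → T = G25 ✓
Every S value is associated with a single T value, so S -> T holds.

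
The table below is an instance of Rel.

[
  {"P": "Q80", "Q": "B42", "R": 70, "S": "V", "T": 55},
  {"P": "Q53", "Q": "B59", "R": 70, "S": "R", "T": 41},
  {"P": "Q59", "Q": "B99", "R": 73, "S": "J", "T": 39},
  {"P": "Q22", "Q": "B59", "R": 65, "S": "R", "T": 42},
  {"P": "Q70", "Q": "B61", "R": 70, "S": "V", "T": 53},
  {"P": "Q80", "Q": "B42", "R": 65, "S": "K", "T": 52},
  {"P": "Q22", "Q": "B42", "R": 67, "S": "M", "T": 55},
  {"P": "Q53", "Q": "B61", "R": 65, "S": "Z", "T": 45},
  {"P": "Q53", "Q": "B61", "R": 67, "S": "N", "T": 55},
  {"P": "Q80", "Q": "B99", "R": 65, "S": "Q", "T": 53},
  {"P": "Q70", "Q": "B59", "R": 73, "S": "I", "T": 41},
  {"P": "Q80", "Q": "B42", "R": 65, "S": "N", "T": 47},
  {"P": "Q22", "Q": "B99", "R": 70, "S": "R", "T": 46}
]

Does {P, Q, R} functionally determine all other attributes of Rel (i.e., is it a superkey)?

No

Two distinct rows share (P=Q80, Q=B42, R=65), so {P, Q, R} does not determine every attribute — not a superkey.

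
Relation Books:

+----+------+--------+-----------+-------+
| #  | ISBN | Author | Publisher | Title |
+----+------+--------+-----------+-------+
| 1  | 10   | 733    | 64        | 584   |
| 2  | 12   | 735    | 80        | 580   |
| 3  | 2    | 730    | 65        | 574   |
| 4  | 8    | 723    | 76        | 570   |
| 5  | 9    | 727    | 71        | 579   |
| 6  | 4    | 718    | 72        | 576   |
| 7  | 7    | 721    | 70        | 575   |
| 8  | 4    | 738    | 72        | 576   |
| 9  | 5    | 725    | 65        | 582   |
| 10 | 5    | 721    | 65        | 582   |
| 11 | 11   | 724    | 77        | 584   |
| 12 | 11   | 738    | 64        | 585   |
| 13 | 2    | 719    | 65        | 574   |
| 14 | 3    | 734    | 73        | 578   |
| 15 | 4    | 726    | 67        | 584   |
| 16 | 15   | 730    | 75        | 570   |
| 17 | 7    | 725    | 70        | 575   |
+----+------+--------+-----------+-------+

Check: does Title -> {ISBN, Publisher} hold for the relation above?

No

Title=584: rows 1, 11, 15 → {ISBN,Publisher} takes values {(10, 64), (11, 77), (4, 67)} — violation
Title=580: row 2 → {ISBN,Publisher} = (12, 80) ✓
Title=574: rows 3, 13 → {ISBN,Publisher} = (2, 65), (2, 65) ✓
Title=570: rows 4, 16 → {ISBN,Publisher} takes values {(8, 76), (15, 75)} — violation
Title=579: row 5 → {ISBN,Publisher} = (9, 71) ✓
Title=576: rows 6, 8 → {ISBN,Publisher} = (4, 72), (4, 72) ✓
Title=575: rows 7, 17 → {ISBN,Publisher} = (7, 70), (7, 70) ✓
Title=582: rows 9, 10 → {ISBN,Publisher} = (5, 65), (5, 65) ✓
Title=585: row 12 → {ISBN,Publisher} = (11, 64) ✓
Title=578: row 14 → {ISBN,Publisher} = (3, 73) ✓
Two rows agree on Title but differ on {ISBN, Publisher}, so Title -> {ISBN, Publisher} does not hold.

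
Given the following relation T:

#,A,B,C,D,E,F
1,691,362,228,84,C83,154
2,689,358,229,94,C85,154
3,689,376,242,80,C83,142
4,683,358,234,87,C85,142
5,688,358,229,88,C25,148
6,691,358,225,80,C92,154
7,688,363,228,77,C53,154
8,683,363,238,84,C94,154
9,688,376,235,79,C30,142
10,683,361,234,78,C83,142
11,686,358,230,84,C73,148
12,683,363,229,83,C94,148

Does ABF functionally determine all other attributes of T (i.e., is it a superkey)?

Yes

All 12 rows have distinct ABF values, so ABF → (all attributes) holds and ABF is a superkey.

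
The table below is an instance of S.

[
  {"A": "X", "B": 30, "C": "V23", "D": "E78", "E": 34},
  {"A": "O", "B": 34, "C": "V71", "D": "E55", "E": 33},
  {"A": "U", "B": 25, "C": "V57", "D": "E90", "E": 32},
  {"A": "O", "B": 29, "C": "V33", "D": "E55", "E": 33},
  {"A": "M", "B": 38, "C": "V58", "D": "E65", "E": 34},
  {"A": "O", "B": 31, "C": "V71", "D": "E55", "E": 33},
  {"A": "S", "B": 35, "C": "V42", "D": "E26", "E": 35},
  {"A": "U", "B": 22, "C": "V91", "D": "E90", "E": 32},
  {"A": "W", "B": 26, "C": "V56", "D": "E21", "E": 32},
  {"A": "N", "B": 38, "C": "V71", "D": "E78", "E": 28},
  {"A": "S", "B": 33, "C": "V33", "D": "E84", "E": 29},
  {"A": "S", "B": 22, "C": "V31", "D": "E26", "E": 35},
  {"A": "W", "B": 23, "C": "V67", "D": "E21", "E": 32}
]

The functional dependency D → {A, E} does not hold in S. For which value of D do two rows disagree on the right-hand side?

D=E78: 2 rows → {A,E} takes values {(X, 34), (N, 28)} — violation
D=E55: 3 rows → {A,E} = (O, 33), (O, 33), (O, 33) ✓
D=E90: 2 rows → {A,E} = (U, 32), (U, 32) ✓
D=E65: 1 row → {A,E} = (M, 34) ✓
D=E26: 2 rows → {A,E} = (S, 35), (S, 35) ✓
D=E21: 2 rows → {A,E} = (W, 32), (W, 32) ✓
D=E84: 1 row → {A,E} = (S, 29) ✓
The only D value with inconsistent RHS is D=E78.

E78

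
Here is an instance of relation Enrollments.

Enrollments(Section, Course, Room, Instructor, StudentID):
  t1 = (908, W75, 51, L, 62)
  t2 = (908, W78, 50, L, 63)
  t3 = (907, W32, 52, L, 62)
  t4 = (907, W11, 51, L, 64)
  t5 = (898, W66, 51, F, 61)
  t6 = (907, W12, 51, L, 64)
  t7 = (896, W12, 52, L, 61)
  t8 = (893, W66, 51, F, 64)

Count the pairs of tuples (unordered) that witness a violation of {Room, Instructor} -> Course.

(Room=51, Instructor=L): violating pairs (1,4), (1,6), (4,6) — 3 pairs.
(Room=52, Instructor=L): violating pairs (3,7) — 1 pair.
(Room=51, Instructor=F): all 2 rows agree on Course — 0 pairs.

4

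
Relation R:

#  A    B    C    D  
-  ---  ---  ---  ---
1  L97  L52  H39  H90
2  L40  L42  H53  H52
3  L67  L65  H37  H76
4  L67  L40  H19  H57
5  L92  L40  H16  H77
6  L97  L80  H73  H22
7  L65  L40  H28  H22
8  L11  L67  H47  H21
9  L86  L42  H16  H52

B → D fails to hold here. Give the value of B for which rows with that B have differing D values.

B=L52: row 1 → D = H90 ✓
B=L42: rows 2, 9 → D = H52, H52 ✓
B=L65: row 3 → D = H76 ✓
B=L40: rows 4, 5, 7 → D takes values {H57, H77, H22} — violation
B=L80: row 6 → D = H22 ✓
B=L67: row 8 → D = H21 ✓
The only B value with inconsistent D is B=L40.

L40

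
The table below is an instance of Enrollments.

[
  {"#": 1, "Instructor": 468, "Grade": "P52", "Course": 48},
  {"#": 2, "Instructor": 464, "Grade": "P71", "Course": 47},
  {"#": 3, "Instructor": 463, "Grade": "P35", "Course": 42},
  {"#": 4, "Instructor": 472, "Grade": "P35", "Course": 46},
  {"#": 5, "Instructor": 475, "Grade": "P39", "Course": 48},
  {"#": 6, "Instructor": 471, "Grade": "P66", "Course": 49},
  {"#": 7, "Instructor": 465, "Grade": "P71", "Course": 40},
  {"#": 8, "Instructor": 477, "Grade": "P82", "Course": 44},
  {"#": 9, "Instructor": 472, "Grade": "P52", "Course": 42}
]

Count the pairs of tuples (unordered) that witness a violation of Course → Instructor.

Course=48: violating pairs (1,5) — 1 pair.
Course=42: violating pairs (3,9) — 1 pair.

2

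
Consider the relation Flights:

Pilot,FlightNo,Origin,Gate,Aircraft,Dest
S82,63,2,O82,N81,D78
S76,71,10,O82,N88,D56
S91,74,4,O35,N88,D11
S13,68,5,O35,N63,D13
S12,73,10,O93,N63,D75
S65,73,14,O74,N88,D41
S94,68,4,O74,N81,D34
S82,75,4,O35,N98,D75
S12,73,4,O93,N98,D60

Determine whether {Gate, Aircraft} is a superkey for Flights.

All 9 rows have distinct {Gate, Aircraft} values, so {Gate, Aircraft} → (all attributes) holds and {Gate, Aircraft} is a superkey.

Yes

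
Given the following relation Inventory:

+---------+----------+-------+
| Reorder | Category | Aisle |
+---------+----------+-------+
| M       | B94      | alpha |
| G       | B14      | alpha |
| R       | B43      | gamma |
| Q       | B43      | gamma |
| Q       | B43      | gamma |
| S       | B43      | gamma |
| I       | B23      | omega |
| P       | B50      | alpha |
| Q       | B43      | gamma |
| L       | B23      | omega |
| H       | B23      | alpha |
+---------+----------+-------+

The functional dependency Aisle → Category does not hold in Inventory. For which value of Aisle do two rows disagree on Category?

alpha

Aisle=alpha: 4 rows → Category takes values {B94, B14, B50, B23} — violation
Aisle=gamma: 5 rows → Category = B43, B43, B43, B43, B43 ✓
Aisle=omega: 2 rows → Category = B23, B23 ✓
The only Aisle value with inconsistent Category is Aisle=alpha.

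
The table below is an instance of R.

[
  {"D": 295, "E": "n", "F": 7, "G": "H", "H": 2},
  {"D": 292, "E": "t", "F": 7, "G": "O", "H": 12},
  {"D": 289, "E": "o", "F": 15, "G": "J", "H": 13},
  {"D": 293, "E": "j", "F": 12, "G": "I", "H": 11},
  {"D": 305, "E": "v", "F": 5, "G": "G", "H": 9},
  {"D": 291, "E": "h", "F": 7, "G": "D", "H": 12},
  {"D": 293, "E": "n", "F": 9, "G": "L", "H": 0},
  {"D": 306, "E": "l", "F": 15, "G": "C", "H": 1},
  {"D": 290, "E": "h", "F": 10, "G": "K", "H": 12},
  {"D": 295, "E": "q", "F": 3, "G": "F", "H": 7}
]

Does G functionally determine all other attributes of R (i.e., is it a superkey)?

All 10 rows have distinct G values, so G → (all attributes) holds and G is a superkey.

Yes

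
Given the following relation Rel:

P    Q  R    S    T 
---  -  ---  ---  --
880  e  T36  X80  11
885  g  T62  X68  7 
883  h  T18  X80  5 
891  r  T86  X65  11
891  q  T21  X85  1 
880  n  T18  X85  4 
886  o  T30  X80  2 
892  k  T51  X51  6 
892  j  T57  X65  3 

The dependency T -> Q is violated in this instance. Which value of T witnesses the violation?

T=11: 2 rows → Q takes values {e, r} — violation
T=7: 1 row → Q = g ✓
T=5: 1 row → Q = h ✓
T=1: 1 row → Q = q ✓
T=4: 1 row → Q = n ✓
T=2: 1 row → Q = o ✓
T=6: 1 row → Q = k ✓
T=3: 1 row → Q = j ✓
The only T value with inconsistent Q is T=11.

11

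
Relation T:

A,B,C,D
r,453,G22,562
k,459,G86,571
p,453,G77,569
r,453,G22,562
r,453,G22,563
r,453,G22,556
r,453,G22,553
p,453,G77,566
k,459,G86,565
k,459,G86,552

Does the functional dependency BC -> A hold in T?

Yes

(B=453, C=G22): 5 rows → A = r, r, r, r, r ✓
(B=459, C=G86): 3 rows → A = k, k, k ✓
(B=453, C=G77): 2 rows → A = p, p ✓
Every BC value is associated with a single A value, so BC -> A holds.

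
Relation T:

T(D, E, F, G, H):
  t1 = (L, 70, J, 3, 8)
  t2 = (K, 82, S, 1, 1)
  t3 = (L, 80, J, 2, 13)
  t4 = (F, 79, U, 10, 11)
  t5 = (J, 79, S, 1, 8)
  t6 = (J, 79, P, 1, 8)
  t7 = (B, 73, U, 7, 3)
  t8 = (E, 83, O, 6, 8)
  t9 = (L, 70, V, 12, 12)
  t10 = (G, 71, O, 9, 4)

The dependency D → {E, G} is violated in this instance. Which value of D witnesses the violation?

D=L: rows 1, 3, 9 → {E,G} takes values {(70, 3), (80, 2), (70, 12)} — violation
D=K: row 2 → {E,G} = (82, 1) ✓
D=F: row 4 → {E,G} = (79, 10) ✓
D=J: rows 5, 6 → {E,G} = (79, 1), (79, 1) ✓
D=B: row 7 → {E,G} = (73, 7) ✓
D=E: row 8 → {E,G} = (83, 6) ✓
D=G: row 10 → {E,G} = (71, 9) ✓
The only D value with inconsistent RHS is D=L.

L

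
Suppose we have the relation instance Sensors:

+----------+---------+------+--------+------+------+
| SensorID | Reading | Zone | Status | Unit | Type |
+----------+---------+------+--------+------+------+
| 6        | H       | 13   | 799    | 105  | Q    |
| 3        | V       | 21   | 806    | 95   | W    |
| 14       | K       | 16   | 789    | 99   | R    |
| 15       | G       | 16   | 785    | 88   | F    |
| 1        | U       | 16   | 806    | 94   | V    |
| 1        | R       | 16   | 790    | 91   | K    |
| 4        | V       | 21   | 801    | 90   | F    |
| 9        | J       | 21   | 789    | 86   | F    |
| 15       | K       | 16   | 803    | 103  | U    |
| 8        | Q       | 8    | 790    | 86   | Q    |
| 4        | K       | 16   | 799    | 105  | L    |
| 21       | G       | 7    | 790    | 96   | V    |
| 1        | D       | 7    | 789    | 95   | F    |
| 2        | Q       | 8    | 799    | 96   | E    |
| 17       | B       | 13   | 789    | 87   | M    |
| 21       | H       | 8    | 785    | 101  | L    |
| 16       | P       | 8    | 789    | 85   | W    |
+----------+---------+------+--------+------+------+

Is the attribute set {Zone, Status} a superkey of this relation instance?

Yes

All 17 rows have distinct {Zone, Status} values, so {Zone, Status} → (all attributes) holds and {Zone, Status} is a superkey.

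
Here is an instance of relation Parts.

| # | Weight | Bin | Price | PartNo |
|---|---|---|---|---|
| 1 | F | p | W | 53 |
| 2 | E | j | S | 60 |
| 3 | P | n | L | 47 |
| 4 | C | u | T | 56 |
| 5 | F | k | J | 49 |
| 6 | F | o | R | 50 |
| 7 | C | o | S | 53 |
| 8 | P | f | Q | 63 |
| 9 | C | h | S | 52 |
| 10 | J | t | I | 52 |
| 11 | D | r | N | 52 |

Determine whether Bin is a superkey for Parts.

No

Rows 6 and 7 have the same Bin value Bin=o but are distinct tuples, so Bin does not determine every attribute — not a superkey.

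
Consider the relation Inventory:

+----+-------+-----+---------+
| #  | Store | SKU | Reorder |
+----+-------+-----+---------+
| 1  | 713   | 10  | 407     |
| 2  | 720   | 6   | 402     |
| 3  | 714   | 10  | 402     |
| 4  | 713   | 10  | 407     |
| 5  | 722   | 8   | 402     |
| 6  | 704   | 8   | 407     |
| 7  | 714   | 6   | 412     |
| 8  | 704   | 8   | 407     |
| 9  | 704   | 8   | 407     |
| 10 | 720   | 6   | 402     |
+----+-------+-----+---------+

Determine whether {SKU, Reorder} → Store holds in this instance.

Yes

(SKU=10, Reorder=407): rows 1, 4 → Store = 713, 713 ✓
(SKU=6, Reorder=402): rows 2, 10 → Store = 720, 720 ✓
(SKU=10, Reorder=402): row 3 → Store = 714 ✓
(SKU=8, Reorder=402): row 5 → Store = 722 ✓
(SKU=8, Reorder=407): rows 6, 8, 9 → Store = 704, 704, 704 ✓
(SKU=6, Reorder=412): row 7 → Store = 714 ✓
Every {SKU, Reorder} value is associated with a single Store value, so {SKU, Reorder} → Store holds.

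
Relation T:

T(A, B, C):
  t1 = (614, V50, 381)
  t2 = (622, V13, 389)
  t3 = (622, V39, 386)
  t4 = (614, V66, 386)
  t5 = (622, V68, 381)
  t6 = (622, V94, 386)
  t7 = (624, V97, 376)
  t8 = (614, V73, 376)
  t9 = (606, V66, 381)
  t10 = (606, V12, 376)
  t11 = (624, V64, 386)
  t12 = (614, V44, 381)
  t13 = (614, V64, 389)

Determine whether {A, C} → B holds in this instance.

(A=614, C=381): rows 1, 12 → B takes values {V50, V44} — violation
(A=622, C=389): row 2 → B = V13 ✓
(A=622, C=386): rows 3, 6 → B takes values {V39, V94} — violation
(A=614, C=386): row 4 → B = V66 ✓
(A=622, C=381): row 5 → B = V68 ✓
(A=624, C=376): row 7 → B = V97 ✓
(A=614, C=376): row 8 → B = V73 ✓
(A=606, C=381): row 9 → B = V66 ✓
(A=606, C=376): row 10 → B = V12 ✓
(A=624, C=386): row 11 → B = V64 ✓
(A=614, C=389): row 13 → B = V64 ✓
Two rows agree on {A, C} but differ on B, so {A, C} → B does not hold.

No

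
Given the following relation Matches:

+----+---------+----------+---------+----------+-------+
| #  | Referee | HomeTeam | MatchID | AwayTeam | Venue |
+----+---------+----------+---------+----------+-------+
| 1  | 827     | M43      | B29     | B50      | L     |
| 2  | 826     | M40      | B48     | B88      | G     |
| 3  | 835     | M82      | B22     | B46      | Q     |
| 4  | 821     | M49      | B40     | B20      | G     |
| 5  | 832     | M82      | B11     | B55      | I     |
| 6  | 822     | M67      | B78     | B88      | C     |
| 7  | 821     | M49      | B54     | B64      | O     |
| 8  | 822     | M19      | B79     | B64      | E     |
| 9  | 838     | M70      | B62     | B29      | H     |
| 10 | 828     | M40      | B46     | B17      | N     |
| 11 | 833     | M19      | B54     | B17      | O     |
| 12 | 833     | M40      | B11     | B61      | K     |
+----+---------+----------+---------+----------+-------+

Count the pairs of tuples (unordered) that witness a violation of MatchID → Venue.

MatchID=B11: violating pairs (5,12) — 1 pair.
MatchID=B54: all 2 rows agree on Venue — 0 pairs.

1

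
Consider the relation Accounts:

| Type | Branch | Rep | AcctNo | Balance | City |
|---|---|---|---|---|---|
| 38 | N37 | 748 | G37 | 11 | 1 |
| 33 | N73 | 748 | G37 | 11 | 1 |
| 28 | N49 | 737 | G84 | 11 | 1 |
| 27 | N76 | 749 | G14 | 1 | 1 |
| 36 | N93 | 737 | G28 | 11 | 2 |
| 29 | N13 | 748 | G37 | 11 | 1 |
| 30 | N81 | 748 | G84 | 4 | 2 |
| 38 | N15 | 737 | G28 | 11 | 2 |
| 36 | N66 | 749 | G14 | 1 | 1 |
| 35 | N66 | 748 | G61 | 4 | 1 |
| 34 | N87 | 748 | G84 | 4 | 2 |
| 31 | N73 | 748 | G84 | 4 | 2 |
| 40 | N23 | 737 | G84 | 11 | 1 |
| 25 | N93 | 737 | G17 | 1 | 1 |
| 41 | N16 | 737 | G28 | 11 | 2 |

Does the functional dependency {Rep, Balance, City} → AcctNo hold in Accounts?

Yes

(Rep=748, Balance=11, City=1): 3 rows → AcctNo = G37, G37, G37 ✓
(Rep=737, Balance=11, City=1): 2 rows → AcctNo = G84, G84 ✓
(Rep=749, Balance=1, City=1): 2 rows → AcctNo = G14, G14 ✓
(Rep=737, Balance=11, City=2): 3 rows → AcctNo = G28, G28, G28 ✓
(Rep=748, Balance=4, City=2): 3 rows → AcctNo = G84, G84, G84 ✓
(Rep=748, Balance=4, City=1): 1 row → AcctNo = G61 ✓
(Rep=737, Balance=1, City=1): 1 row → AcctNo = G17 ✓
Every {Rep, Balance, City} value is associated with a single AcctNo value, so {Rep, Balance, City} → AcctNo holds.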